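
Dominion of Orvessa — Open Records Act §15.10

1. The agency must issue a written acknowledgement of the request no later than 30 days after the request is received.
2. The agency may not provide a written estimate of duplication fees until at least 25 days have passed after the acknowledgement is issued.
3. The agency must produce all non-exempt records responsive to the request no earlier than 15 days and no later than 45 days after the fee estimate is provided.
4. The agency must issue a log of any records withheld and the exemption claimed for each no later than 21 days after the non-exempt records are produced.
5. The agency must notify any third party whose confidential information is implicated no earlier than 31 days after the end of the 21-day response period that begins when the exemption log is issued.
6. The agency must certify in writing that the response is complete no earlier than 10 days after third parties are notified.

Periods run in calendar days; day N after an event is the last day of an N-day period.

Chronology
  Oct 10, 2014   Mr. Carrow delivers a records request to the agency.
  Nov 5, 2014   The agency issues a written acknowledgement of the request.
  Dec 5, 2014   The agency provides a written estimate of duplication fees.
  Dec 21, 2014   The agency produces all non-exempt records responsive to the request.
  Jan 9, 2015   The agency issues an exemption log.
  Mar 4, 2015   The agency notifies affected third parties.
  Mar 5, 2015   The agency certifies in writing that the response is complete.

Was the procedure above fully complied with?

No

Step 1: 30 days after Oct 10, 2014 (when the request is received) is Nov 9, 2014; completed Nov 5, 2014, before the deadline.
Step 2: the earliest permitted date is 25 days after Nov 5, 2014 (when the acknowledgement is issued), i.e. Nov 30, 2014; done Dec 5, 2014 — permitted.
Step 3: the window is 15–45 days after Dec 5, 2014 (when the fee estimate is provided), so Dec 20, 2014 through Jan 19, 2015; done Dec 21, 2014, which is between those dates.
Step 4: 21 days after Dec 21, 2014 (when the non-exempt records are produced) is Jan 11, 2015; completed Jan 9, 2015, before the deadline.
Step 5: the earliest permitted date is 31 days after Jan 30, 2015 (end of the 21-day response period, which began when the exemption log is issued on Jan 9, 2015), i.e. Mar 2, 2015; done Mar 4, 2015 — permitted.
Step 6: the earliest permitted date is 10 days after Mar 4, 2015 (when third parties are notified), i.e. Mar 14, 2015; Mar 5, 2015 is 9 days before the earliest permitted date.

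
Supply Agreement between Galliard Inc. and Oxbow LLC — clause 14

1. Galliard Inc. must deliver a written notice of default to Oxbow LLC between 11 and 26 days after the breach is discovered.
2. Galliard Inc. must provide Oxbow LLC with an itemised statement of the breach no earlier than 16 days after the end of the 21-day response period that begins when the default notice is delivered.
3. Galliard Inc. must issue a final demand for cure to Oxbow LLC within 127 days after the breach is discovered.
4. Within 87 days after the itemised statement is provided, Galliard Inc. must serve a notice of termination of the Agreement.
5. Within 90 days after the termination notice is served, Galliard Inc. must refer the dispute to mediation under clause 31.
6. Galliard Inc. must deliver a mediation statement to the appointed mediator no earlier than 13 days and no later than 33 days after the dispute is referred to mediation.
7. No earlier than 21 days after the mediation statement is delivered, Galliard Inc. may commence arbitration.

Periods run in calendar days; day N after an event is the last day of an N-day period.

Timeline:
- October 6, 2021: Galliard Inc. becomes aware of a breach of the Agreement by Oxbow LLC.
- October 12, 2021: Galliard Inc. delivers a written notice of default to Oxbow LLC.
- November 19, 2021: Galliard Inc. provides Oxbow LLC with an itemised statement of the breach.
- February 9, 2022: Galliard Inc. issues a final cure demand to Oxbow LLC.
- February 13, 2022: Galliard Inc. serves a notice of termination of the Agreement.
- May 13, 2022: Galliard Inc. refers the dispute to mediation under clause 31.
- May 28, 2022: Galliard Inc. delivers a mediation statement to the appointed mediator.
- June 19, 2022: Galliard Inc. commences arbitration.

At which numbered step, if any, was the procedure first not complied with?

Step 1

Step 1 — 11 and 26 days from October 6, 2021 (when the breach is discovered) are October 17, 2021 and November 1, 2021 respectively; done October 12, 2021 — 5 days before the window opened.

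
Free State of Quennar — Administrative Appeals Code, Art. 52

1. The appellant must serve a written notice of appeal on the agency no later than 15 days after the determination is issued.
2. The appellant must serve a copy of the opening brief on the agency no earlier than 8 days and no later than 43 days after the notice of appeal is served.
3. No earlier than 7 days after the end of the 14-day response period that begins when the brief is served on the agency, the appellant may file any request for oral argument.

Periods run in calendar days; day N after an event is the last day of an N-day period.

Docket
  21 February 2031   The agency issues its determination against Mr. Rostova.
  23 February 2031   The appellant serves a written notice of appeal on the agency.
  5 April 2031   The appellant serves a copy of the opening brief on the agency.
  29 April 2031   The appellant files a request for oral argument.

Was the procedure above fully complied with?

Yes

Step 1: 15 days after 21 February 2031 (when the determination is issued) is 8 March 2031; 23 February 2031 is within that limit.
Step 2: the window is 8–43 days after 23 February 2031 (when the notice of appeal is served), so 3 March 2031 through 7 April 2031; 5 April 2031 falls inside that range.
Step 3: the earliest permitted date is 7 days after 19 April 2031 (end of the 14-day response period, which began when the brief is served on the agency on 5 April 2031), i.e. 26 April 2031; 29 April 2031 is on or after that date.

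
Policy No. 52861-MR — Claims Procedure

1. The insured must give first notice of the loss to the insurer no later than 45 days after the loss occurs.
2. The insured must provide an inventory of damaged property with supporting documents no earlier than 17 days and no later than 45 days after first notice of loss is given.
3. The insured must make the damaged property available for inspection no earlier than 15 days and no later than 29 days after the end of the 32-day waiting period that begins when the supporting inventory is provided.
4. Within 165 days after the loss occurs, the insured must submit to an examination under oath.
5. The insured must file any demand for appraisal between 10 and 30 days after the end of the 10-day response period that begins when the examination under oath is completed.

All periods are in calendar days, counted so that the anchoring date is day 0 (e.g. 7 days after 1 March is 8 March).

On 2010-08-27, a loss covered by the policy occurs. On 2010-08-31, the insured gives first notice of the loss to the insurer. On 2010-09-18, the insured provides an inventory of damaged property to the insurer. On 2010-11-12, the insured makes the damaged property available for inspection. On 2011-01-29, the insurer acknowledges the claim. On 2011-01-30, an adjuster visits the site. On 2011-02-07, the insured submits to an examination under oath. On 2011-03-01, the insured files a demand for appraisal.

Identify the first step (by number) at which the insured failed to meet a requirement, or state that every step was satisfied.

None — every step was satisfied

(1) due by 2010-08-27 + 45 days = 2010-10-11; completed 2010-08-31, before the deadline.
(2) the permitted window runs from 2010-08-31 + 17 = 2010-09-17 to 2010-08-31 + 45 = 2010-10-15; done 2010-09-18, which is between those dates.
(3) the permitted window runs from 2010-10-20 + 15 = 2010-11-04 to 2010-10-20 + 29 = 2010-11-18; done 2010-11-12 — within the window.
(4) due by 2010-08-27 + 165 days = 2011-02-08; completed 2011-02-07, before the deadline.
(5) the permitted window runs from 2011-02-17 + 10 = 2011-02-27 to 2011-02-17 + 30 = 2011-03-19; done 2011-03-01, which is between those dates.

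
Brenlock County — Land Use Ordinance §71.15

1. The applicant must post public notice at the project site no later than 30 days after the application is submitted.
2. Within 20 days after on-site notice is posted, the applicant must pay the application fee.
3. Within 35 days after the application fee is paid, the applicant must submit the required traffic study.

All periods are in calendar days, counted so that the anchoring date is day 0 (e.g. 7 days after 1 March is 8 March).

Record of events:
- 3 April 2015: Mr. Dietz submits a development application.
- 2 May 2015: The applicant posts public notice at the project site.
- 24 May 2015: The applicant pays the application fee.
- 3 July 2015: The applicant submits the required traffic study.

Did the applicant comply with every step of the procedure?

No

Step 1: 30 days after 3 April 2015 (when the application is submitted) is 3 May 2015; completed 2 May 2015, before the deadline.
Step 2: 20 days after 2 May 2015 (when on-site notice is posted) is 22 May 2015; not done until 24 May 2015, 2 days after the deadline.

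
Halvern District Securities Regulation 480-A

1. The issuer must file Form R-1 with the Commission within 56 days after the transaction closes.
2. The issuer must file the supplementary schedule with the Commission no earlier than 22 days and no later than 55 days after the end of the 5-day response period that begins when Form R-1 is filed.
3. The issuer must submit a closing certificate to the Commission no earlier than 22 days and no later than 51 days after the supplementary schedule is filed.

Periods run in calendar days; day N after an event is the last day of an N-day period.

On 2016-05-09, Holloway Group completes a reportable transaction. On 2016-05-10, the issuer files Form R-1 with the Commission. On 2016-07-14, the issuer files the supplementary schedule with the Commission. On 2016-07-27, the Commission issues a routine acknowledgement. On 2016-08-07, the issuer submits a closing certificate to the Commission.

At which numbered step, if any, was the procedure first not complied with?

Step 1: 56 days after 2016-05-09 (when the transaction closes) is 2016-07-04; completed 2016-05-10, before the deadline.
Step 2: the window is 22–55 days after 2016-05-15 (end of the 5-day response period, which began when Form R-1 is filed on 2016-05-10), so 2016-06-06 through 2016-07-09; 2016-07-14 is 5 days past the end of the window.
Later steps need not be reached.

Step 2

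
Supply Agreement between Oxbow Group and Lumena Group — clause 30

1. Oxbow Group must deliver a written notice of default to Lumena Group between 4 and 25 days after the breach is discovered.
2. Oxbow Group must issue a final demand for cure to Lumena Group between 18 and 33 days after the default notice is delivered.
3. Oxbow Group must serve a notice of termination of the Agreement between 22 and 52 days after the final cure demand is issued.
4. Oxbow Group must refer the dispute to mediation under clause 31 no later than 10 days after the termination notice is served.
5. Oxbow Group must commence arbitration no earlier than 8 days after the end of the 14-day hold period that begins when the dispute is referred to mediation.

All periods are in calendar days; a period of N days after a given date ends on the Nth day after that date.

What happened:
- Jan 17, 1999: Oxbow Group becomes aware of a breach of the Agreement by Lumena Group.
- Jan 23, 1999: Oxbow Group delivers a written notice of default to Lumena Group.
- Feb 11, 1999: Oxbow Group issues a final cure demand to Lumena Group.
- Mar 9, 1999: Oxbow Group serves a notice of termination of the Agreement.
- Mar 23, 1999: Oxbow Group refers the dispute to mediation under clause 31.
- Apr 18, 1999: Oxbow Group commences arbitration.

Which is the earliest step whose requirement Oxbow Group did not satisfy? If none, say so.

(1) the permitted window runs from Jan 17, 1999 + 4 = Jan 21, 1999 to Jan 17, 1999 + 25 = Feb 11, 1999; Jan 23, 1999 falls inside that range.
(2) the permitted window runs from Jan 23, 1999 + 18 = Feb 10, 1999 to Jan 23, 1999 + 33 = Feb 25, 1999; done Feb 11, 1999 — within the window.
(3) the permitted window runs from Feb 11, 1999 + 22 = Mar 5, 1999 to Feb 11, 1999 + 52 = Apr 4, 1999; done Mar 9, 1999 — within the window.
(4) due by Mar 9, 1999 + 10 days = Mar 19, 1999; not done until Mar 23, 1999, 4 days after the deadline.

Step 4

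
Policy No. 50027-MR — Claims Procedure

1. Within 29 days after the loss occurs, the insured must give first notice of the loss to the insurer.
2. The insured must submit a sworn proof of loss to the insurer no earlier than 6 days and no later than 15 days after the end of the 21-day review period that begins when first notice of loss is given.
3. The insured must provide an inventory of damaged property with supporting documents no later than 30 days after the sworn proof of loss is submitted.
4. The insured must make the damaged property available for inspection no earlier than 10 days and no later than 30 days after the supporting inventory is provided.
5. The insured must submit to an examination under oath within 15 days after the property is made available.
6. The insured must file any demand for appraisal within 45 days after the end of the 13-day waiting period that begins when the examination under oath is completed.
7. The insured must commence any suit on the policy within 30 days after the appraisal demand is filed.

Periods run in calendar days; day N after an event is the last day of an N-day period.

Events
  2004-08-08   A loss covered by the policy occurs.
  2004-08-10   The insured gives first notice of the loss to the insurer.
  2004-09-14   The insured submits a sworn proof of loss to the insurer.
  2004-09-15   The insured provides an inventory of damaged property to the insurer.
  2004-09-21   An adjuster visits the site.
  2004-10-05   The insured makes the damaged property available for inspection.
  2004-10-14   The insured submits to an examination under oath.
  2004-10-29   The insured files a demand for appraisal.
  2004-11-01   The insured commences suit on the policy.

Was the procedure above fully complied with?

Yes

Step 1 — counting 29 days from 2004-08-08 (when the loss occurs) gives a deadline of 2004-09-06; 2004-08-10 is within that limit.
Step 2 — 6 and 15 days from 2004-08-31 (end of the 21-day review period, which began when first notice of loss is given on 2004-08-10) are 2004-09-06 and 2004-09-15 respectively; 2004-09-14 falls inside that range.
Step 3 — counting 30 days from 2004-09-14 (when the sworn proof of loss is submitted) gives a deadline of 2004-10-14; completed 2004-09-15, before the deadline.
Step 4 — 10 and 30 days from 2004-09-15 (when the supporting inventory is provided) are 2004-09-25 and 2004-10-15 respectively; 2004-10-05 falls inside that range.
Step 5 — counting 15 days from 2004-10-05 (when the property is made available) gives a deadline of 2004-10-20; 2004-10-14 is within that limit.
Step 6 — counting 45 days from 2004-10-27 (end of the 13-day waiting period, which began when the examination under oath is completed on 2004-10-14) gives a deadline of 2004-12-11; completed 2004-10-29, before the deadline.
Step 7 — counting 30 days from 2004-10-29 (when the appraisal demand is filed) gives a deadline of 2004-11-28; completed 2004-11-01, before the deadline.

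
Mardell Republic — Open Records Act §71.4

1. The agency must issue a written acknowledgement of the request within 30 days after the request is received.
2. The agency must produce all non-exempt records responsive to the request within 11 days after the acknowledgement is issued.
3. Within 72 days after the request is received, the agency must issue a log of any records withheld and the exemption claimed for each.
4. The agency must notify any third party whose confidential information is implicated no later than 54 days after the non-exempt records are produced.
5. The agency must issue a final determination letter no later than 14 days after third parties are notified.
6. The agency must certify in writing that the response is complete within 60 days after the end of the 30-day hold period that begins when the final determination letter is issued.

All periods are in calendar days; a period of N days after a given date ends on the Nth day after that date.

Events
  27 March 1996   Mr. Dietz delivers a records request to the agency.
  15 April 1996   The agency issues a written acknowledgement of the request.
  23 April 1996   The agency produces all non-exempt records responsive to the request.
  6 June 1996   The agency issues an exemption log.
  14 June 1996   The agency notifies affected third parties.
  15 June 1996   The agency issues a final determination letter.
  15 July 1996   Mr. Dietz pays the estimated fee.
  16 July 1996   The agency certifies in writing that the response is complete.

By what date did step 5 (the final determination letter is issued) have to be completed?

28 June 1996

Step 5 runs from 14 June 1996, when third parties are notified. 14 days after 14 June 1996 is 28 June 1996.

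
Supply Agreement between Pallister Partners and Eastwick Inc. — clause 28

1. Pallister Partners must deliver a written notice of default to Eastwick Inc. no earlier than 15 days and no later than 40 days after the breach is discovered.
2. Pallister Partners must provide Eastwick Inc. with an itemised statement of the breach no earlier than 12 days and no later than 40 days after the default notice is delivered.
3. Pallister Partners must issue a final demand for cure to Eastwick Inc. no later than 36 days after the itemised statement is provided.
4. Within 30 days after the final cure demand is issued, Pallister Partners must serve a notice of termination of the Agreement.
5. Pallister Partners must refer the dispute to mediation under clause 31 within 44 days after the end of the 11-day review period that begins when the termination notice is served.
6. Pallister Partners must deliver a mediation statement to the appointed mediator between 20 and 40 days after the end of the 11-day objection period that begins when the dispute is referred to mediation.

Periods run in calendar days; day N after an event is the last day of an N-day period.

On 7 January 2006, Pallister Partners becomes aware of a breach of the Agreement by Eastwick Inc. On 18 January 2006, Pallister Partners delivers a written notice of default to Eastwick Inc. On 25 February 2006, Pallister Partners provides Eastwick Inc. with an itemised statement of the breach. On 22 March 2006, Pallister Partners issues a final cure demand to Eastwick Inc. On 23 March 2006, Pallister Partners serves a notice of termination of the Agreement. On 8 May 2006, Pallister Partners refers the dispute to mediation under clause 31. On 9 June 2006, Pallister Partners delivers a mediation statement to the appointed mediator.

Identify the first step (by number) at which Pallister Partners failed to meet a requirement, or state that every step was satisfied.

Step 1

Step 1 — 15 and 40 days from 7 January 2006 (when the breach is discovered) are 22 January 2006 and 16 February 2006 respectively; done 18 January 2006 — 4 days before the window opened.
That is the first point of non-compliance.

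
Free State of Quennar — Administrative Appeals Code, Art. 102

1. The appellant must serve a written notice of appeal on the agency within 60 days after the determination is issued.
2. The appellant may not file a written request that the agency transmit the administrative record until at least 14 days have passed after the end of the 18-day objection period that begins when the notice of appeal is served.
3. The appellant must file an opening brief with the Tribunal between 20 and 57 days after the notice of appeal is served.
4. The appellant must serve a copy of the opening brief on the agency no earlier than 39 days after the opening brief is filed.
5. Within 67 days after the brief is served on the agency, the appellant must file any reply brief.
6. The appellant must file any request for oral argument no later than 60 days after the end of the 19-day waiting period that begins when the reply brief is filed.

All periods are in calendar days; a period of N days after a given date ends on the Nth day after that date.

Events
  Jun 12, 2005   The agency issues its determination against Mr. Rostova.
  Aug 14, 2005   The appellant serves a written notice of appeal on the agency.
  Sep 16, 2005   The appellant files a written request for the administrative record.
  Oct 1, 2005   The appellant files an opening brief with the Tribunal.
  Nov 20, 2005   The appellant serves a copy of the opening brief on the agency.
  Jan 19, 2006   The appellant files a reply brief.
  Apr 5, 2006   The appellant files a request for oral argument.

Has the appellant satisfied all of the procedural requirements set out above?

(1) due by Jun 12, 2005 + 60 days = Aug 11, 2005; Aug 14, 2005 misses that deadline by 3 days.
No need to go further; step 1 was not satisfied.

No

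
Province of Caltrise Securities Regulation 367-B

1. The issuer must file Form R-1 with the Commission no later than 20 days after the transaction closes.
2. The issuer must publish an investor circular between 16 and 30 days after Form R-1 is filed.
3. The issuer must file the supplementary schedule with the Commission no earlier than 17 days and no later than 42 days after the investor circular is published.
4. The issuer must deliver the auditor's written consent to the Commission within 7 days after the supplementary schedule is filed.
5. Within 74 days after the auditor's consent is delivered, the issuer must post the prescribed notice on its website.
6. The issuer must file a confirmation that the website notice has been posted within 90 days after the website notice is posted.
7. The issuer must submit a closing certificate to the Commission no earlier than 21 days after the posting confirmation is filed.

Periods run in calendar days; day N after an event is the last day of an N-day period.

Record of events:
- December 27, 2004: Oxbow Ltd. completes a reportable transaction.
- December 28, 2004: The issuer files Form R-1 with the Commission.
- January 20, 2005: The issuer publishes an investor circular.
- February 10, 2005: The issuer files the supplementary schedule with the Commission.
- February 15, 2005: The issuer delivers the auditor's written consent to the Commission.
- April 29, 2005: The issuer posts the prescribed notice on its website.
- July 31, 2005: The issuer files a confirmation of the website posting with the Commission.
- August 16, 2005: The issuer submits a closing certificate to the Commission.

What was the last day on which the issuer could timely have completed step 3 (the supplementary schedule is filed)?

Step 3 runs from January 20, 2005, when the investor circular is published. The window is 17–42 days after January 20, 2005; it closes on March 3, 2005.

March 3, 2005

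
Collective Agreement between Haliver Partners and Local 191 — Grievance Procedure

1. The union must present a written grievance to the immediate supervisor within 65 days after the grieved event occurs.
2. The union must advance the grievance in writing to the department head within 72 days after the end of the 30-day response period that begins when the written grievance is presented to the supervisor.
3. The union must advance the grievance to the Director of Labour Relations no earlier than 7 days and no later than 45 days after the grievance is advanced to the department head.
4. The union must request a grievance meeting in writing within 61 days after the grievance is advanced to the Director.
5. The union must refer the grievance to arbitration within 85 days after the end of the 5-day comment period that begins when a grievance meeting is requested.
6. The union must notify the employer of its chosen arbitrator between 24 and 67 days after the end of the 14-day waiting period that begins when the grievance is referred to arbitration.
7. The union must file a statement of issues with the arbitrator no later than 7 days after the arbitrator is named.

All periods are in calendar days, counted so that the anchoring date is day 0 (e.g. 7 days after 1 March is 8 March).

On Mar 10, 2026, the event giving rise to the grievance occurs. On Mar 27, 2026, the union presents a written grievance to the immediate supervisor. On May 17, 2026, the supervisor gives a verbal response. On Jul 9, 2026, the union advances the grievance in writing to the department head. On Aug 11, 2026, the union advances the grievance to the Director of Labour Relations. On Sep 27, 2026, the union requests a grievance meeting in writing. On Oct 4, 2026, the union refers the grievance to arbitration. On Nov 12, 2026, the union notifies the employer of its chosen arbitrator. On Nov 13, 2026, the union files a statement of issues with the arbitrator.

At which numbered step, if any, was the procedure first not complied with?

Step 1 — counting 65 days from Mar 10, 2026 (when the grieved event occurs) gives a deadline of May 14, 2026; Mar 27, 2026 is within that limit.
Step 2 — counting 72 days from Apr 26, 2026 (end of the 30-day response period, which began when the written grievance is presented to the supervisor on Mar 27, 2026) gives a deadline of Jul 7, 2026; Jul 9, 2026 misses that deadline by 2 days.

Step 2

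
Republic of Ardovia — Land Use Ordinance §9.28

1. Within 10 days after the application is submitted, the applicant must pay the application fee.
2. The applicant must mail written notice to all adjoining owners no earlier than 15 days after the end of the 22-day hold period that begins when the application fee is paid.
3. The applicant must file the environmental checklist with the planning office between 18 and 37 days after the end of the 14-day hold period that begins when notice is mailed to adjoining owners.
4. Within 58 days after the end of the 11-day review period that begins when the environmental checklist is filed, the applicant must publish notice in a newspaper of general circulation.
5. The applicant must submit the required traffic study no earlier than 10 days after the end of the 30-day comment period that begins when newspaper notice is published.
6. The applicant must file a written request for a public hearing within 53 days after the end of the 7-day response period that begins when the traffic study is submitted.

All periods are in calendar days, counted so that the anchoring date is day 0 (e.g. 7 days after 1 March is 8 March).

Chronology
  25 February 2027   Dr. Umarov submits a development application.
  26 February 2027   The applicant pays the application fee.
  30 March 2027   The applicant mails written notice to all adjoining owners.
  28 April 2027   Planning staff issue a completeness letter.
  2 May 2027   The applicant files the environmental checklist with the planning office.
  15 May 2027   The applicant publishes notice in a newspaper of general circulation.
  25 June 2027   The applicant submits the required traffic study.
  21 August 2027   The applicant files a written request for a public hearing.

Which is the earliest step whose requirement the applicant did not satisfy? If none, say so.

Step 2

(1) due by 25 February 2027 + 10 days = 7 March 2027; completed 26 February 2027, before the deadline.
(2) permitted from 20 March 2027 + 15 days = 4 April 2027 onward; done 30 March 2027 — 5 days too early.
The procedure was therefore not followed at step 2.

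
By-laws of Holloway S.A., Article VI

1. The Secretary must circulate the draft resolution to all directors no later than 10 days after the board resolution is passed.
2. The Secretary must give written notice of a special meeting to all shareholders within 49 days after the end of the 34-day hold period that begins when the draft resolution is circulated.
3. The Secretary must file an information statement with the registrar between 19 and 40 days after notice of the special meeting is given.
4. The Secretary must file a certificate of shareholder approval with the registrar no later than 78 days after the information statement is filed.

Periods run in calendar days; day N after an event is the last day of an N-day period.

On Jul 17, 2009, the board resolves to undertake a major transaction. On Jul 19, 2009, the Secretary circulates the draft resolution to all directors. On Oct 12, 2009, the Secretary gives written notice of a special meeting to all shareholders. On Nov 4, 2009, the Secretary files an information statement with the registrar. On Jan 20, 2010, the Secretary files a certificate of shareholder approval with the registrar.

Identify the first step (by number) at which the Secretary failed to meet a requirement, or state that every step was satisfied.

Step 2

(1) due by Jul 17, 2009 + 10 days = Jul 27, 2009; Jul 19, 2009 is within that limit.
(2) due by Aug 22, 2009 + 49 days = Oct 10, 2009; done Oct 12, 2009 — 2 days late.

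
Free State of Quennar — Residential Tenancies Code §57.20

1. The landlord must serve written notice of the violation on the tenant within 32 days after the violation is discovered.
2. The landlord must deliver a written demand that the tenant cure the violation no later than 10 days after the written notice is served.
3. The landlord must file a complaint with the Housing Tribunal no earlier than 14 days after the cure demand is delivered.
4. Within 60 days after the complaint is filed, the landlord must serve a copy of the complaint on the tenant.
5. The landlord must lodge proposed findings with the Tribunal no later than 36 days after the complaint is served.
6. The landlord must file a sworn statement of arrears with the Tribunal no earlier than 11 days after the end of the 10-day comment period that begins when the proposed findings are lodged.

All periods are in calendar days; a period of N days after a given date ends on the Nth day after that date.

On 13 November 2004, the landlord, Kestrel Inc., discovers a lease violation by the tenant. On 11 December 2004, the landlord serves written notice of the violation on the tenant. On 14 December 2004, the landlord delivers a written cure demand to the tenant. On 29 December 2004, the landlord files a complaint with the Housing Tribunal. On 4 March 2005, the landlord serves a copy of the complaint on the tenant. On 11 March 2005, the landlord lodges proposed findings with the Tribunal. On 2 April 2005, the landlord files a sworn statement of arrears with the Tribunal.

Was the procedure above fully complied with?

No

Step 1 — counting 32 days from 13 November 2004 (when the violation is discovered) gives a deadline of 15 December 2004; 11 December 2004 is within that limit.
Step 2 — counting 10 days from 11 December 2004 (when the written notice is served) gives a deadline of 21 December 2004; done 14 December 2004 — timely.
Step 3 — must wait 14 days from 14 December 2004 (when the cure demand is delivered), so not before 28 December 2004; done 29 December 2004 — permitted.
Step 4 — counting 60 days from 29 December 2004 (when the complaint is filed) gives a deadline of 27 February 2005; 4 March 2005 misses that deadline by 5 days.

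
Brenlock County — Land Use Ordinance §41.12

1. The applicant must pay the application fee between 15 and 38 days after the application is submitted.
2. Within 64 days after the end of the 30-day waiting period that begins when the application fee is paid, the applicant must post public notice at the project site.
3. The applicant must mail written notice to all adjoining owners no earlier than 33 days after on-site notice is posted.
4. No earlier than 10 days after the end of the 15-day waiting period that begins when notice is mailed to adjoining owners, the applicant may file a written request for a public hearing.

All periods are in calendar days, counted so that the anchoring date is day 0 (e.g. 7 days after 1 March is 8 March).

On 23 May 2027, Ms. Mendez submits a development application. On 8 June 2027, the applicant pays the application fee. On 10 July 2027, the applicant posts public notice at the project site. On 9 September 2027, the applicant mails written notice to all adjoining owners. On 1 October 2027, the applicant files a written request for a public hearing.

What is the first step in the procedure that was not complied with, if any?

Step 4

Step 1 — 15 and 38 days from 23 May 2027 (when the application is submitted) are 7 June 2027 and 30 June 2027 respectively; 8 June 2027 falls inside that range.
Step 2 — counting 64 days from 8 July 2027 (end of the 30-day waiting period, which began when the application fee is paid on 8 June 2027) gives a deadline of 10 September 2027; done 10 July 2027 — timely.
Step 3 — must wait 33 days from 10 July 2027 (when on-site notice is posted), so not before 12 August 2027; done 9 September 2027, after the minimum wait.
Step 4 — must wait 10 days from 24 September 2027 (end of the 15-day waiting period, which began when notice is mailed to adjoining owners on 9 September 2027), so not before 4 October 2027; 1 October 2027 is 3 days before the earliest permitted date.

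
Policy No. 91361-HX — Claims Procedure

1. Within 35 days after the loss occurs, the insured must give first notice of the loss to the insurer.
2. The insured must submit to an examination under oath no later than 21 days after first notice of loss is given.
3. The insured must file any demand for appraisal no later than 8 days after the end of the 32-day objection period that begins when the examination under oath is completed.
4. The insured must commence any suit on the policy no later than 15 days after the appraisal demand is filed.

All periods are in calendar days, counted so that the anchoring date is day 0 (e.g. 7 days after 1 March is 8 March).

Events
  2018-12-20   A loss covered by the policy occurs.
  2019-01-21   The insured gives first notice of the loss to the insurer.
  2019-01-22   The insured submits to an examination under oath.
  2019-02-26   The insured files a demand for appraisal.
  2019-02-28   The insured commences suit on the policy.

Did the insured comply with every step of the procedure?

(1) due by 2018-12-20 + 35 days = 2019-01-24; completed 2019-01-21, before the deadline.
(2) due by 2019-01-21 + 21 days = 2019-02-11; done 2019-01-22 — timely.
(3) due by 2019-02-23 + 8 days = 2019-03-03; completed 2019-02-26, before the deadline.
(4) due by 2019-02-26 + 15 days = 2019-03-13; 2019-02-28 is within that limit.

Yes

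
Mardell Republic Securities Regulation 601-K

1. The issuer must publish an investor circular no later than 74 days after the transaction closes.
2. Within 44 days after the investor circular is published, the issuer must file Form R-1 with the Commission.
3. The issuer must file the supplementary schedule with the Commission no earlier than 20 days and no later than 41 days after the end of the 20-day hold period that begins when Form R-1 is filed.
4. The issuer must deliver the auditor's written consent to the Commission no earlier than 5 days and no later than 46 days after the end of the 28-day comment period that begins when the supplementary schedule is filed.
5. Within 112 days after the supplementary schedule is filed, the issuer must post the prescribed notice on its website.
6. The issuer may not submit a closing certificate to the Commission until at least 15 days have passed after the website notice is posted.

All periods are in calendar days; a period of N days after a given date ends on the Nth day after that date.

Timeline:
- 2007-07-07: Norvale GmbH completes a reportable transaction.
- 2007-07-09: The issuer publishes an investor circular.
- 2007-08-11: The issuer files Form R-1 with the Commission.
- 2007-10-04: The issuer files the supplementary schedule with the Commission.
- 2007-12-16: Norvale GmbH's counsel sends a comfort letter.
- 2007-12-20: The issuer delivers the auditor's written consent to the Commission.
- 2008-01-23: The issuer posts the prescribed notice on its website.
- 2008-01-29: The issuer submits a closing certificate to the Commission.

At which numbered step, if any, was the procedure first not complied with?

Step 4

(1) due by 2007-07-07 + 74 days = 2007-09-19; done 2007-07-09 — timely.
(2) due by 2007-07-09 + 44 days = 2007-08-22; 2007-08-11 is within that limit.
(3) the permitted window runs from 2007-08-31 + 20 = 2007-09-20 to 2007-08-31 + 41 = 2007-10-11; done 2007-10-04 — within the window.
(4) the permitted window runs from 2007-11-01 + 5 = 2007-11-06 to 2007-11-01 + 46 = 2007-12-17; done 2007-12-20 — 3 days after the window closed.
The analysis stops there.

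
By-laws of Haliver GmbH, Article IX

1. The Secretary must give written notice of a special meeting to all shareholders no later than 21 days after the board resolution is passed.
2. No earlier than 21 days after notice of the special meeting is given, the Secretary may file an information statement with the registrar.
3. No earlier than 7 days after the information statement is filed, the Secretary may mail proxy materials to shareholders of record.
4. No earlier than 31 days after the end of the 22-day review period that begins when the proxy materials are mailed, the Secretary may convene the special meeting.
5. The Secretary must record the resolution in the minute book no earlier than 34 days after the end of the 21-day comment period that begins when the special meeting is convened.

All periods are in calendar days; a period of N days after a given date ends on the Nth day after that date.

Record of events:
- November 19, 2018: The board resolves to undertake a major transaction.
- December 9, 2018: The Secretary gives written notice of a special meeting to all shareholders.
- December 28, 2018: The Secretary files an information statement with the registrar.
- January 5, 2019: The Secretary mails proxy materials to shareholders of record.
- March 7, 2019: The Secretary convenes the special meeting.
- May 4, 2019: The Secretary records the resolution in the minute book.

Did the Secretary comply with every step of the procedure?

No

Step 1: 21 days after November 19, 2018 (when the board resolution is passed) is December 10, 2018; done December 9, 2018 — timely.
Step 2: the earliest permitted date is 21 days after December 9, 2018 (when notice of the special meeting is given), i.e. December 30, 2018; acted on December 28, 2018, 2 days prematurely.
That is the first point of non-compliance.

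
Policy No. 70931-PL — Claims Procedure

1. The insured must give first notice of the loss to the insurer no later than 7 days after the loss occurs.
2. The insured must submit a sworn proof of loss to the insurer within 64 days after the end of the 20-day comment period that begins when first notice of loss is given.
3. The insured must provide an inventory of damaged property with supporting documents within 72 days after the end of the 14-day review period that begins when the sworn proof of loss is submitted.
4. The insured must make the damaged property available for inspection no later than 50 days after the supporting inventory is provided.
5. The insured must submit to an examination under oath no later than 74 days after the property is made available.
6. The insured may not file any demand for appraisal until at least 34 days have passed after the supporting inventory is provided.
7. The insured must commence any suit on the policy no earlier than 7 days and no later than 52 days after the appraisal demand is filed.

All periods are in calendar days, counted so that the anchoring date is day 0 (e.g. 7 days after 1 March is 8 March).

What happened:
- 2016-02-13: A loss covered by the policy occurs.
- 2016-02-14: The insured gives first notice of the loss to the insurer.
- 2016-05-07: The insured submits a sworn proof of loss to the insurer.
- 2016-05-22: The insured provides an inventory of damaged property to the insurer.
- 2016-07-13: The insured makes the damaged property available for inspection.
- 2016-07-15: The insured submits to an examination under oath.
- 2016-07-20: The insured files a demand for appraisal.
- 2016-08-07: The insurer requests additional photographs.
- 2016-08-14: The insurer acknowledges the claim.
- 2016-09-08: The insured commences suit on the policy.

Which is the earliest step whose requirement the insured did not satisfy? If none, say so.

Step 4

(1) due by 2016-02-13 + 7 days = 2016-02-20; completed 2016-02-14, before the deadline.
(2) due by 2016-03-05 + 64 days = 2016-05-08; completed 2016-05-07, before the deadline.
(3) due by 2016-05-21 + 72 days = 2016-08-01; 2016-05-22 is within that limit.
(4) due by 2016-05-22 + 50 days = 2016-07-11; done 2016-07-13 — 2 days late.
No need to go further; step 4 was not satisfied.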